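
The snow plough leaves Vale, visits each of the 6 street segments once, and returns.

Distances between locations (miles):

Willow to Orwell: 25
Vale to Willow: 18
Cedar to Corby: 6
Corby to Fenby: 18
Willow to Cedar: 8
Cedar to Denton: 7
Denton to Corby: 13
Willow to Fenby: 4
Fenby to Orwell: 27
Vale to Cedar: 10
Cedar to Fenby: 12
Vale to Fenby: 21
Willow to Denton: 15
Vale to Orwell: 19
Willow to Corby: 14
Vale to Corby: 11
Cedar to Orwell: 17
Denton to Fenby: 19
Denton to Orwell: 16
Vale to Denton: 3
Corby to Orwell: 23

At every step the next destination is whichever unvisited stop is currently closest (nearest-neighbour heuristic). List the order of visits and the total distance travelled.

80 miles along Vale → Denton → Cedar → Corby → Willow → Fenby → Orwell → Vale.

From Vale: distances to unvisited — Denton=3, Cedar=10, Corby=11, Willow=18, Orwell=19, Fenby=21. Nearest is Denton (3).
From Denton: distances to unvisited — Cedar=7, Corby=13, Willow=15, Orwell=16, Fenby=19. Nearest is Cedar (7).
From Cedar: distances to unvisited — Corby=6, Willow=8, Fenby=12, Orwell=17. Nearest is Corby (6).
From Corby: distances to unvisited — Willow=14, Fenby=18, Orwell=23. Nearest is Willow (14).
From Willow: distances to unvisited — Fenby=4, Orwell=25. Nearest is Fenby (4).
From Fenby: distances to unvisited — Orwell=27. Nearest is Orwell (27).
Return Orwell→Vale: 19.
Total = 3 + 7 + 6 + 14 + 4 + 27 + 19 = 80.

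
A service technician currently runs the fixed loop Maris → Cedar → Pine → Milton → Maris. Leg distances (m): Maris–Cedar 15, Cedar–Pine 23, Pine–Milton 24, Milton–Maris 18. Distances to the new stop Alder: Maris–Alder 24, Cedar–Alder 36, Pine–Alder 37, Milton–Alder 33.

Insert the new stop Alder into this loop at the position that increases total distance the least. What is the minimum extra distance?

Insertion cost between consecutive stops i–j is d(i,Alder) + d(Alder,j) − d(i,j):
  between Maris and Cedar: 24 + 36 − 15 = 45
  between Cedar and Pine: 36 + 37 − 23 = 50
  between Pine and Milton: 37 + 33 − 24 = 46
  between Milton and Maris: 33 + 24 − 18 = 39
Cheapest insertion is between Milton and Maris, adding 39.
New total = 80 + 39 = 119.

Minimum extra distance: 39 m, inserting Alder between Milton and Maris.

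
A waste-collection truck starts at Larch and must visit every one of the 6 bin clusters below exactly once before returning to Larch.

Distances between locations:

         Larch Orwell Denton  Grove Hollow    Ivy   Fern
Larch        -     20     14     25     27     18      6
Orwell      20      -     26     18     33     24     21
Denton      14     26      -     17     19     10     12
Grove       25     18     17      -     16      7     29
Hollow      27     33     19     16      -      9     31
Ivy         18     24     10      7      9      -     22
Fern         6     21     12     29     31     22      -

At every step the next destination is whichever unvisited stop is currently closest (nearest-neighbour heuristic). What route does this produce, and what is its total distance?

Nearest-neighbour total = 104; route Larch → Fern → Denton → Ivy → Grove → Hollow → Orwell → Larch.

From Larch: distances to unvisited — Fern=6, Denton=14, Ivy=18, Orwell=20, Grove=25, Hollow=27. Nearest is Fern (6).
From Fern: distances to unvisited — Denton=12, Orwell=21, Ivy=22, Grove=29, Hollow=31. Nearest is Denton (12).
From Denton: distances to unvisited — Ivy=10, Grove=17, Hollow=19, Orwell=26. Nearest is Ivy (10).
From Ivy: distances to unvisited — Grove=7, Hollow=9, Orwell=24. Nearest is Grove (7).
From Grove: distances to unvisited — Hollow=16, Orwell=18. Nearest is Hollow (16).
From Hollow: distances to unvisited — Orwell=33. Nearest is Orwell (33).
Return Orwell→Larch: 20.
Total = 6 + 12 + 10 + 7 + 16 + 33 + 20 = 104.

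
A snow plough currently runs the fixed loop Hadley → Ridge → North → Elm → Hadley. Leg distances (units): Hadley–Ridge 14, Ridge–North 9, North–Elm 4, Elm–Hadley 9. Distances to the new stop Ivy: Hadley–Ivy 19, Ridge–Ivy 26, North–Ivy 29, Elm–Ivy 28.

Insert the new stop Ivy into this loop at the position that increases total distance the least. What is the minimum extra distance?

Insertion cost between consecutive stops i–j is d(i,Ivy) + d(Ivy,j) − d(i,j):
  between Hadley and Ridge: 19 + 26 − 14 = 31
  between Ridge and North: 26 + 29 − 9 = 46
  between North and Elm: 29 + 28 − 4 = 53
  between Elm and Hadley: 28 + 19 − 9 = 38
Cheapest insertion is between Hadley and Ridge, adding 31.
New total = 36 + 31 = 67.

+31 — insert Ivy between Hadley and Ridge.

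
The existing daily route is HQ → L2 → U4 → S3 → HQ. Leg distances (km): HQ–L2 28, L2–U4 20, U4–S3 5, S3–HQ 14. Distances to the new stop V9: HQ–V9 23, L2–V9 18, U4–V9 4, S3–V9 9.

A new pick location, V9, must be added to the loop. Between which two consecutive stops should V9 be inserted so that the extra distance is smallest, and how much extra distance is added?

Insertion cost between consecutive stops i–j is d(i,V9) + d(V9,j) − d(i,j):
  between HQ and L2: 23 + 18 − 28 = 13
  between L2 and U4: 18 + 4 − 20 = 2
  between U4 and S3: 4 + 9 − 5 = 8
  between S3 and HQ: 9 + 23 − 14 = 18
Cheapest insertion is between L2 and U4, adding 2.
New total = 67 + 2 = 69.

Minimum extra distance: 2 km, inserting V9 between L2 and U4.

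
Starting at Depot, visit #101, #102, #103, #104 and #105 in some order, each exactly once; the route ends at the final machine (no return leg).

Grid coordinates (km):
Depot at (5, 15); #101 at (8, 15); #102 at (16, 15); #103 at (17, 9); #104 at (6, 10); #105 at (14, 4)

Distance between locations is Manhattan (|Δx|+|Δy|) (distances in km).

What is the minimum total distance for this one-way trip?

36 km — the minimum one-way total.

There are 5! = 120 possible orderings.
Depot → #101 → #102 → #103 → #104 → #105: 3+8+7+12+14 = 44
Depot → #101 → #102 → #103 → #105 → #104: 3+8+7+8+14 = 40
Depot → #101 → #102 → #104 → #103 → #105: 3+8+15+12+8 = 46
Depot → #101 → #102 → #104 → #105 → #103: 3+8+15+14+8 = 48
Depot → #101 → #102 → #105 → #103 → #104: 3+8+13+8+12 = 44
Depot → #101 → #102 → #105 → #104 → #103: 3+8+13+14+12 = 50
Depot → #101 → #103 → #102 → #104 → #105: 3+15+7+15+14 = 54
Depot → #101 → #103 → #102 → #105 → #104: 3+15+7+13+14 = 52
Depot → #101 → #103 → #104 → #102 → #105: 3+15+12+15+13 = 58
Depot → #101 → #103 → #104 → #105 → #102: 3+15+12+14+13 = 57
Depot → #101 → #103 → #105 → #102 → #104: 3+15+8+13+15 = 54
Depot → #101 → #103 → #105 → #104 → #102: 3+15+8+14+15 = 55
Depot → #101 → #104 → #102 → #103 → #105: 3+7+15+7+8 = 40
Depot → #101 → #104 → #102 → #105 → #103: 3+7+15+13+8 = 46
… (106 more)
Depot → #104 → #101 → #102 → #103 → #105: 6+7+8+7+8 = 36  ← best
The minimum is 36.
One shortest path: Depot → #104 → #101 → #102 → #103 → #105.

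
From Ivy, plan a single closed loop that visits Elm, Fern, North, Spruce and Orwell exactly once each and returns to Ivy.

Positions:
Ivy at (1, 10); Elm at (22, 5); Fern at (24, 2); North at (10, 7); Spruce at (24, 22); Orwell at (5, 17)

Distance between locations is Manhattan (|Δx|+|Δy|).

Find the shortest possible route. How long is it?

With 5 stops there are 5!/2 = 60 distinct round trips (a route and its reverse cost the same).
Ivy-Elm-Fern-North-Spruce-Orwell-Ivy: 26+5+19+29+24+11 = 114
Ivy-Elm-Fern-North-Orwell-Spruce-Ivy: 26+5+19+15+24+35 = 124
Ivy-Elm-Fern-Spruce-North-Orwell-Ivy: 26+5+20+29+15+11 = 106
Ivy-Elm-Fern-Spruce-Orwell-North-Ivy: 26+5+20+24+15+12 = 102
Ivy-Elm-Fern-Orwell-North-Spruce-Ivy: 26+5+34+15+29+35 = 144
Ivy-Elm-Fern-Orwell-Spruce-North-Ivy: 26+5+34+24+29+12 = 130
Ivy-Elm-North-Fern-Spruce-Orwell-Ivy: 26+14+19+20+24+11 = 114
Ivy-Elm-North-Fern-Orwell-Spruce-Ivy: 26+14+19+34+24+35 = 152
Ivy-Elm-North-Spruce-Fern-Orwell-Ivy: 26+14+29+20+34+11 = 134
Ivy-Elm-North-Spruce-Orwell-Fern-Ivy: 26+14+29+24+34+31 = 158
Ivy-Elm-North-Orwell-Fern-Spruce-Ivy: 26+14+15+34+20+35 = 144
Ivy-Elm-North-Orwell-Spruce-Fern-Ivy: 26+14+15+24+20+31 = 130
Ivy-Elm-Spruce-Fern-North-Orwell-Ivy: 26+19+20+19+15+11 = 110
Ivy-Elm-Spruce-Fern-Orwell-North-Ivy: 26+19+20+34+15+12 = 126
… (46 more)
Ivy-North-Elm-Fern-Spruce-Orwell-Ivy: 12+14+5+20+24+11 = 86  ← best
The minimum is 86.
One optimal route: Ivy → North → Elm → Fern → Spruce → Orwell → Ivy (or its reverse).

Shortest round trip = 86.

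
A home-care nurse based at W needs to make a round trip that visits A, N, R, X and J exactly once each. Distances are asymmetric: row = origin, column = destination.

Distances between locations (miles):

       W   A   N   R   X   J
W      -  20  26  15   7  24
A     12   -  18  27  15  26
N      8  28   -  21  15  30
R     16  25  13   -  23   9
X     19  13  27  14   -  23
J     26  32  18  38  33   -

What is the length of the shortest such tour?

Shortest round trip = 82 miles.

W-A-N-R-X-J-W: 20+18+21+23+23+26 = 131
W-A-N-R-J-X-W: 20+18+21+9+33+19 = 120
W-A-N-X-R-J-W: 20+18+15+14+9+26 = 102
W-A-N-X-J-R-W: 20+18+15+23+38+16 = 130
W-A-N-J-R-X-W: 20+18+30+38+23+19 = 148
W-A-N-J-X-R-W: 20+18+30+33+14+16 = 131
W-A-R-N-X-J-W: 20+27+13+15+23+26 = 124
W-A-R-N-J-X-W: 20+27+13+30+33+19 = 142
W-A-R-X-N-J-W: 20+27+23+27+30+26 = 153
W-A-R-X-J-N-W: 20+27+23+23+18+8 = 119
W-A-R-J-N-X-W: 20+27+9+18+15+19 = 108
W-A-R-J-X-N-W: 20+27+9+33+27+8 = 124
W-A-X-N-R-J-W: 20+15+27+21+9+26 = 118
W-A-X-N-J-R-W: 20+15+27+30+38+16 = 146
… (106 more)
W-R-J-N-X-A-W: 15+9+18+15+13+12 = 82  ← best
The minimum is 82.
One optimal route: W → R → J → N → X → A → W.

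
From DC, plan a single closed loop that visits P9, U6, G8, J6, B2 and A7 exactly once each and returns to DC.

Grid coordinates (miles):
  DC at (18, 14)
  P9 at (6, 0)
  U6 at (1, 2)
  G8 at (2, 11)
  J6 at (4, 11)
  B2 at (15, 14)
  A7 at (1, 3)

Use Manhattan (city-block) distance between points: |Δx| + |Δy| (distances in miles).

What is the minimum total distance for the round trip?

Shortest round trip = 62 miles.

DC-P9-U6-G8-J6-B2-A7-DC: 26+7+10+2+14+25+28 = 112
DC-P9-U6-G8-J6-A7-B2-DC: 26+7+10+2+11+25+3 = 84
DC-P9-U6-G8-B2-J6-A7-DC: 26+7+10+16+14+11+28 = 112
DC-P9-U6-G8-B2-A7-J6-DC: 26+7+10+16+25+11+17 = 112
DC-P9-U6-G8-A7-J6-B2-DC: 26+7+10+9+11+14+3 = 80
DC-P9-U6-G8-A7-B2-J6-DC: 26+7+10+9+25+14+17 = 108
DC-P9-U6-J6-G8-B2-A7-DC: 26+7+12+2+16+25+28 = 116
DC-P9-U6-J6-G8-A7-B2-DC: 26+7+12+2+9+25+3 = 84
… (352 more)
DC-P9-U6-A7-G8-J6-B2-DC: 26+7+1+9+2+14+3 = 62  ← best
The minimum is 62.
One optimal route: DC → P9 → U6 → A7 → G8 → J6 → B2 → DC (or its reverse).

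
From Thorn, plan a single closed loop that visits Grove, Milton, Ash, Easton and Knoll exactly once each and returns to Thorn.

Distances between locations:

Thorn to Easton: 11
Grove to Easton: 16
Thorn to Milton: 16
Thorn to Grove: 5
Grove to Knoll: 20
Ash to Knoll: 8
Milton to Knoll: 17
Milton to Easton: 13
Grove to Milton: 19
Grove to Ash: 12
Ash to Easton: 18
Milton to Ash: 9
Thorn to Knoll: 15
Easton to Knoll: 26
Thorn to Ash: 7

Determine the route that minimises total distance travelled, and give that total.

Thorn → Grove → Milton → Ash → Easton → Knoll → Thorn: 5+19+9+18+26+15 = 92
Thorn → Grove → Milton → Ash → Knoll → Easton → Thorn: 5+19+9+8+26+11 = 78
Thorn → Grove → Milton → Easton → Ash → Knoll → Thorn: 5+19+13+18+8+15 = 78
Thorn → Grove → Milton → Easton → Knoll → Ash → Thorn: 5+19+13+26+8+7 = 78
Thorn → Grove → Milton → Knoll → Ash → Easton → Thorn: 5+19+17+8+18+11 = 78
Thorn → Grove → Milton → Knoll → Easton → Ash → Thorn: 5+19+17+26+18+7 = 92
Thorn → Grove → Ash → Milton → Easton → Knoll → Thorn: 5+12+9+13+26+15 = 80
Thorn → Grove → Ash → Milton → Knoll → Easton → Thorn: 5+12+9+17+26+11 = 80
Thorn → Grove → Ash → Easton → Milton → Knoll → Thorn: 5+12+18+13+17+15 = 80
Thorn → Grove → Ash → Easton → Knoll → Milton → Thorn: 5+12+18+26+17+16 = 94
Thorn → Grove → Ash → Knoll → Milton → Easton → Thorn: 5+12+8+17+13+11 = 66
Thorn → Grove → Ash → Knoll → Easton → Milton → Thorn: 5+12+8+26+13+16 = 80
Thorn → Grove → Easton → Milton → Ash → Knoll → Thorn: 5+16+13+9+8+15 = 66
Thorn → Grove → Easton → Milton → Knoll → Ash → Thorn: 5+16+13+17+8+7 = 66
… (46 more)
The minimum is 66.
One optimal route: Thorn → Grove → Ash → Knoll → Milton → Easton → Thorn (or its reverse).

Minimum total distance: 66.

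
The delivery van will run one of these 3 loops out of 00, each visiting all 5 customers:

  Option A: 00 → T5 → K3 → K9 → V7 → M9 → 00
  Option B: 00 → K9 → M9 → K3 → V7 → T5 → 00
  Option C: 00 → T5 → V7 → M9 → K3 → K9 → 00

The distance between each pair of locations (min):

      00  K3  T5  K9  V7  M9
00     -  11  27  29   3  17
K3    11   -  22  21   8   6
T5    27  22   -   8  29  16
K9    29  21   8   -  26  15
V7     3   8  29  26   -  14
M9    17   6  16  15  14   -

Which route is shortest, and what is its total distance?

Option A: 27 + 22 + 21 + 26 + 14 + 17 = 127
Option B: 29 + 15 + 6 + 8 + 29 + 27 = 114
Option C: 27 + 29 + 14 + 6 + 21 + 29 = 126

114 min — Option B is the shortest.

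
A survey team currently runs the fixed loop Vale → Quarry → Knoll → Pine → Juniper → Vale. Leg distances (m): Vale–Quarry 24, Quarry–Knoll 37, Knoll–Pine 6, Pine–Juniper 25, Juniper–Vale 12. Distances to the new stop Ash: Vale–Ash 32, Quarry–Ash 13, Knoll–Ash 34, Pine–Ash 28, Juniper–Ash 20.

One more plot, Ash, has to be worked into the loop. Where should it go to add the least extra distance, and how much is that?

Insertion cost between consecutive stops i–j is d(i,Ash) + d(Ash,j) − d(i,j):
  between Vale and Quarry: 32 + 13 − 24 = 21
  between Quarry and Knoll: 13 + 34 − 37 = 10
  between Knoll and Pine: 34 + 28 − 6 = 56
  between Pine and Juniper: 28 + 20 − 25 = 23
  between Juniper and Vale: 20 + 32 − 12 = 40
Cheapest insertion is between Quarry and Knoll, adding 10.
New total = 104 + 10 = 114.

Adding 10 m by placing Ash on the Quarry–Knoll leg.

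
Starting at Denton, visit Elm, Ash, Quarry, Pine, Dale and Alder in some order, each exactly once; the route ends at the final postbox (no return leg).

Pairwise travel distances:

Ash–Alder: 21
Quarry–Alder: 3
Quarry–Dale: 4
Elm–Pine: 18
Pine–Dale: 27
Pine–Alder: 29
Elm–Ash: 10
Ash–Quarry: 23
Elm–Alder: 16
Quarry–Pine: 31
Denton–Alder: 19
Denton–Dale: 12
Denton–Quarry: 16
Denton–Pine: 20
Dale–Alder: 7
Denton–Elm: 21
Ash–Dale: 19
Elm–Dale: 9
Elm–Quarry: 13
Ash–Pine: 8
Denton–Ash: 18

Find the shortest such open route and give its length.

There are 6! = 720 possible orderings.
Denton - Elm - Ash - Quarry - Pine - Dale - Alder: 21+10+23+31+27+7 = 119
Denton - Elm - Ash - Quarry - Pine - Alder - Dale: 21+10+23+31+29+7 = 121
Denton - Elm - Ash - Quarry - Dale - Pine - Alder: 21+10+23+4+27+29 = 114
Denton - Elm - Ash - Quarry - Dale - Alder - Pine: 21+10+23+4+7+29 = 94
Denton - Elm - Ash - Quarry - Alder - Pine - Dale: 21+10+23+3+29+27 = 113
Denton - Elm - Ash - Quarry - Alder - Dale - Pine: 21+10+23+3+7+27 = 91
Denton - Elm - Ash - Pine - Quarry - Dale - Alder: 21+10+8+31+4+7 = 81
Denton - Elm - Ash - Pine - Quarry - Alder - Dale: 21+10+8+31+3+7 = 80
… (712 more)
Denton - Quarry - Alder - Dale - Elm - Ash - Pine: 16+3+7+9+10+8 = 53  ← best
The minimum is 53.
One shortest path: Denton → Quarry → Alder → Dale → Elm → Ash → Pine.

53 — the minimum one-way total.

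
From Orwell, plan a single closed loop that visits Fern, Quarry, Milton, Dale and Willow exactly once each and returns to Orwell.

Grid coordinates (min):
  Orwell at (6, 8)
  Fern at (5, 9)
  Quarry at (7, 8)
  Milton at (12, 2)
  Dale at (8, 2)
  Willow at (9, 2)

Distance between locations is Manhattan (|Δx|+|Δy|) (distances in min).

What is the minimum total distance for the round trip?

Shortest round trip = 28 min.

There are 60 distinct closed tours to check (reversals are equivalent).
Orwell→Fern→Quarry→Milton→Dale→Willow→Orwell: 2+3+11+4+1+9 = 30
Orwell→Fern→Quarry→Milton→Willow→Dale→Orwell: 2+3+11+3+1+8 = 28
Orwell→Fern→Quarry→Dale→Milton→Willow→Orwell: 2+3+7+4+3+9 = 28
Orwell→Fern→Quarry→Dale→Willow→Milton→Orwell: 2+3+7+1+3+12 = 28
Orwell→Fern→Quarry→Willow→Milton→Dale→Orwell: 2+3+8+3+4+8 = 28
Orwell→Fern→Quarry→Willow→Dale→Milton→Orwell: 2+3+8+1+4+12 = 30
Orwell→Fern→Milton→Quarry→Dale→Willow→Orwell: 2+14+11+7+1+9 = 44
Orwell→Fern→Milton→Quarry→Willow→Dale→Orwell: 2+14+11+8+1+8 = 44
Orwell→Fern→Milton→Dale→Quarry→Willow→Orwell: 2+14+4+7+8+9 = 44
Orwell→Fern→Milton→Dale→Willow→Quarry→Orwell: 2+14+4+1+8+1 = 30
Orwell→Fern→Milton→Willow→Quarry→Dale→Orwell: 2+14+3+8+7+8 = 42
Orwell→Fern→Milton→Willow→Dale→Quarry→Orwell: 2+14+3+1+7+1 = 28
Orwell→Fern→Dale→Quarry→Milton→Willow→Orwell: 2+10+7+11+3+9 = 42
Orwell→Fern→Dale→Quarry→Willow→Milton→Orwell: 2+10+7+8+3+12 = 42
… (46 more)
The minimum is 28.
One optimal route: Orwell → Fern → Quarry → Milton → Willow → Dale → Orwell (or its reverse).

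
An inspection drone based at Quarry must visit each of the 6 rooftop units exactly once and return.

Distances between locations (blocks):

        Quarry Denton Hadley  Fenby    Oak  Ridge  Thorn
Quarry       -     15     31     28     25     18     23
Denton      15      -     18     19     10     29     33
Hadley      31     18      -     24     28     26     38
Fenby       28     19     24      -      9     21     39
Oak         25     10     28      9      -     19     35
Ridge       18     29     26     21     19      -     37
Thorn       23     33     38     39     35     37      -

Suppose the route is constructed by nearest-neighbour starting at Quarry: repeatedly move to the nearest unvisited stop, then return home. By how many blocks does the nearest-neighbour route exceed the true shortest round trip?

Excess over optimum: 5 blocks.

Quarry: Denton=15, Ridge=18, Thorn=23, Oak=25, Fenby=28, Hadley=31 ⇒ Denton
Denton: Oak=10, Hadley=18, Fenby=19, Ridge=29, Thorn=33 ⇒ Oak
Oak: Fenby=9, Ridge=19, Hadley=28, Thorn=35 ⇒ Fenby
Fenby: Ridge=21, Hadley=24, Thorn=39 ⇒ Ridge
Ridge: Hadley=26, Thorn=37 ⇒ Hadley
Hadley: Thorn=38 ⇒ Thorn
NN route Quarry → Denton → Oak → Fenby → Ridge → Hadley → Thorn → Quarry costs 142.
Optimal: Quarry → Ridge → Fenby → Oak → Denton → Hadley → Thorn → Quarry costs 137 (by enumerating all 360 distinct tours).
Excess = 142 − 137 = 5.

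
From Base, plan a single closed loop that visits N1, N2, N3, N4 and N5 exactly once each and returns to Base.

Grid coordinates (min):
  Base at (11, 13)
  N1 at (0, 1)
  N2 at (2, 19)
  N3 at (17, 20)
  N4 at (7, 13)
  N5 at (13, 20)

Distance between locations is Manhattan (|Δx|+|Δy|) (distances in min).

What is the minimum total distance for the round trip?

Minimum total distance: 72 min.

There are 60 distinct closed tours to check (reversals are equivalent).
Base → N1 → N2 → N3 → N4 → N5 → Base: 23+20+16+17+13+9 = 98
Base → N1 → N2 → N3 → N5 → N4 → Base: 23+20+16+4+13+4 = 80
Base → N1 → N2 → N4 → N3 → N5 → Base: 23+20+11+17+4+9 = 84
Base → N1 → N2 → N4 → N5 → N3 → Base: 23+20+11+13+4+13 = 84
Base → N1 → N2 → N5 → N3 → N4 → Base: 23+20+12+4+17+4 = 80
Base → N1 → N2 → N5 → N4 → N3 → Base: 23+20+12+13+17+13 = 98
Base → N1 → N3 → N2 → N4 → N5 → Base: 23+36+16+11+13+9 = 108
Base → N1 → N3 → N2 → N5 → N4 → Base: 23+36+16+12+13+4 = 104
Base → N1 → N3 → N4 → N2 → N5 → Base: 23+36+17+11+12+9 = 108
Base → N1 → N3 → N4 → N5 → N2 → Base: 23+36+17+13+12+15 = 116
Base → N1 → N3 → N5 → N2 → N4 → Base: 23+36+4+12+11+4 = 90
Base → N1 → N3 → N5 → N4 → N2 → Base: 23+36+4+13+11+15 = 102
Base → N1 → N4 → N2 → N3 → N5 → Base: 23+19+11+16+4+9 = 82
Base → N1 → N4 → N2 → N5 → N3 → Base: 23+19+11+12+4+13 = 82
… (46 more)
Base → N3 → N5 → N2 → N1 → N4 → Base: 13+4+12+20+19+4 = 72  ← best
The minimum is 72.
One optimal route: Base → N3 → N5 → N2 → N1 → N4 → Base (or its reverse).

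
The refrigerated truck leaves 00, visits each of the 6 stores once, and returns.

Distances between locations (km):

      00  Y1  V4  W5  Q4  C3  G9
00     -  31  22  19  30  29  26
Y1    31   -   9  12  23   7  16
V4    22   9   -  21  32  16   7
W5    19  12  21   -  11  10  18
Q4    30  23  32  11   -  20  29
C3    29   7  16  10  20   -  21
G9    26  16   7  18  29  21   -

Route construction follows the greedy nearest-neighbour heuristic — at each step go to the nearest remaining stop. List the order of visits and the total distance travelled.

111 km along 00 → W5 → C3 → Y1 → V4 → G9 → Q4 → 00.

00 → [W5:19 / V4:22 / G9:26 / C3:29 / Q4:30 / Y1:31] → W5 (19)
W5 → [C3:10 / Q4:11 / Y1:12 / G9:18 / V4:21] → C3 (10)
C3 → [Y1:7 / V4:16 / Q4:20 / G9:21] → Y1 (7)
Y1 → [V4:9 / G9:16 / Q4:23] → V4 (9)
V4 → [G9:7 / Q4:32] → G9 (7)
G9 → [Q4:29] → Q4 (29)
Return Q4→00: 30.
Total = 19 + 10 + 7 + 9 + 7 + 29 + 30 = 111.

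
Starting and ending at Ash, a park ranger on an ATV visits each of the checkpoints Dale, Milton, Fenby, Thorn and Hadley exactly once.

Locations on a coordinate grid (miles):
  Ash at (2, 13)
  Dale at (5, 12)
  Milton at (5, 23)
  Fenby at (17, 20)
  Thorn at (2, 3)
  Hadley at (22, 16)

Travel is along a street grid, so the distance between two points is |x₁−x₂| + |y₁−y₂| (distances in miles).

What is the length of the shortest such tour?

80 miles — the shortest possible round trip.

With 5 stops there are 5!/2 = 60 distinct round trips (a route and its reverse cost the same).
Ash → Dale → Milton → Fenby → Thorn → Hadley → Ash: 4+11+15+32+33+23 = 118
Ash → Dale → Milton → Fenby → Hadley → Thorn → Ash: 4+11+15+9+33+10 = 82
Ash → Dale → Milton → Thorn → Fenby → Hadley → Ash: 4+11+23+32+9+23 = 102
Ash → Dale → Milton → Thorn → Hadley → Fenby → Ash: 4+11+23+33+9+22 = 102
Ash → Dale → Milton → Hadley → Fenby → Thorn → Ash: 4+11+24+9+32+10 = 90
Ash → Dale → Milton → Hadley → Thorn → Fenby → Ash: 4+11+24+33+32+22 = 126
Ash → Dale → Fenby → Milton → Thorn → Hadley → Ash: 4+20+15+23+33+23 = 118
Ash → Dale → Fenby → Milton → Hadley → Thorn → Ash: 4+20+15+24+33+10 = 106
Ash → Dale → Fenby → Thorn → Milton → Hadley → Ash: 4+20+32+23+24+23 = 126
Ash → Dale → Fenby → Thorn → Hadley → Milton → Ash: 4+20+32+33+24+13 = 126
Ash → Dale → Fenby → Hadley → Milton → Thorn → Ash: 4+20+9+24+23+10 = 90
Ash → Dale → Fenby → Hadley → Thorn → Milton → Ash: 4+20+9+33+23+13 = 102
Ash → Dale → Thorn → Milton → Fenby → Hadley → Ash: 4+12+23+15+9+23 = 86
Ash → Dale → Thorn → Milton → Hadley → Fenby → Ash: 4+12+23+24+9+22 = 94
… (46 more)
Ash → Milton → Fenby → Hadley → Dale → Thorn → Ash: 13+15+9+21+12+10 = 80  ← best
The minimum is 80.
One optimal route: Ash → Milton → Fenby → Hadley → Dale → Thorn → Ash (or its reverse).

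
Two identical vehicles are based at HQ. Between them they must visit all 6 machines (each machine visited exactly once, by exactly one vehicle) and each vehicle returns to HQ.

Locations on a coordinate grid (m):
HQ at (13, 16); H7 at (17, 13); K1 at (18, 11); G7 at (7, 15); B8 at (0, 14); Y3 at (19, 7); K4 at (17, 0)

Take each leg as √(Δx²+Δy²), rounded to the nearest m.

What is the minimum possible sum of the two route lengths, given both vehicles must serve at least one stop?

There are 2^5 − 1 = 31 ways to divide the 6 stops into two non-empty groups. For each, the best each vehicle can do is its own shortest tour through its group:
  {H7} + {K1, G7, B8, Y3, K4}: 10 + 53 = 63
  {K1} + {H7, G7, B8, Y3, K4}: 14 + 53 = 67
  {H7, K1} + {G7, B8, Y3, K4}: 14 + 53 = 67
  {G7} + {H7, K1, B8, Y3, K4}: 12 + 53 = 65
  {H7, G7} + {K1, B8, Y3, K4}: 21 + 53 = 74
  {K1, G7} + {H7, B8, Y3, K4}: 25 + 53 = 78
  … (31 splits in total)
  {G7, B8} + {H7, K1, Y3, K4}: 26 + 34 = 60  ← best
Best: vehicle 1 HQ → G7 → B8 → HQ = 26; vehicle 2 HQ → H7 → K1 → Y3 → K4 → HQ = 34; combined 60.

Minimum combined distance: 60 m.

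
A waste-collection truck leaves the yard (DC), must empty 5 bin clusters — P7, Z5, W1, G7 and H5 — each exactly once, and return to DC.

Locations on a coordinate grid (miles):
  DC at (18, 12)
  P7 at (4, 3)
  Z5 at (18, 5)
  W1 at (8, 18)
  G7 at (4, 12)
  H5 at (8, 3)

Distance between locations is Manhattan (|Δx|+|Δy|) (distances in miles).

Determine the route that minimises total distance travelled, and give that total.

DC-P7-Z5-W1-G7-H5-DC: 23+16+23+10+13+19 = 104
DC-P7-Z5-W1-H5-G7-DC: 23+16+23+15+13+14 = 104
DC-P7-Z5-G7-W1-H5-DC: 23+16+21+10+15+19 = 104
DC-P7-Z5-G7-H5-W1-DC: 23+16+21+13+15+16 = 104
DC-P7-Z5-H5-W1-G7-DC: 23+16+12+15+10+14 = 90
DC-P7-Z5-H5-G7-W1-DC: 23+16+12+13+10+16 = 90
DC-P7-W1-Z5-G7-H5-DC: 23+19+23+21+13+19 = 118
DC-P7-W1-Z5-H5-G7-DC: 23+19+23+12+13+14 = 104
DC-P7-W1-G7-Z5-H5-DC: 23+19+10+21+12+19 = 104
DC-P7-W1-G7-H5-Z5-DC: 23+19+10+13+12+7 = 84
DC-P7-W1-H5-Z5-G7-DC: 23+19+15+12+21+14 = 104
DC-P7-W1-H5-G7-Z5-DC: 23+19+15+13+21+7 = 98
DC-P7-G7-Z5-W1-H5-DC: 23+9+21+23+15+19 = 110
DC-P7-G7-Z5-H5-W1-DC: 23+9+21+12+15+16 = 96
… (46 more)
DC-Z5-H5-P7-G7-W1-DC: 7+12+4+9+10+16 = 58  ← best
The minimum is 58.
One optimal route: DC → Z5 → H5 → P7 → G7 → W1 → DC (or its reverse).

58 miles — the shortest possible round trip.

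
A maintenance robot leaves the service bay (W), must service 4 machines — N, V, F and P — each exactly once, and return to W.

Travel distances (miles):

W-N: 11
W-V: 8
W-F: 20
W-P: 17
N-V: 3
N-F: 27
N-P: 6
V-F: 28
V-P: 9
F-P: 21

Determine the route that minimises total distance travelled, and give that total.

There are 12 distinct closed tours to check (reversals are equivalent).
W → N → V → F → P → W: 11+3+28+21+17 = 80
W → N → V → P → F → W: 11+3+9+21+20 = 64
W → N → F → V → P → W: 11+27+28+9+17 = 92
W → N → F → P → V → W: 11+27+21+9+8 = 76
W → N → P → V → F → W: 11+6+9+28+20 = 74
W → N → P → F → V → W: 11+6+21+28+8 = 74
W → V → N → F → P → W: 8+3+27+21+17 = 76
W → V → N → P → F → W: 8+3+6+21+20 = 58
W → V → F → N → P → W: 8+28+27+6+17 = 86
W → V → P → N → F → W: 8+9+6+27+20 = 70
W → F → N → V → P → W: 20+27+3+9+17 = 76
W → F → V → N → P → W: 20+28+3+6+17 = 74
The minimum is 58.
One optimal route: W → V → N → P → F → W (or its reverse).

Shortest round trip = 58 miles.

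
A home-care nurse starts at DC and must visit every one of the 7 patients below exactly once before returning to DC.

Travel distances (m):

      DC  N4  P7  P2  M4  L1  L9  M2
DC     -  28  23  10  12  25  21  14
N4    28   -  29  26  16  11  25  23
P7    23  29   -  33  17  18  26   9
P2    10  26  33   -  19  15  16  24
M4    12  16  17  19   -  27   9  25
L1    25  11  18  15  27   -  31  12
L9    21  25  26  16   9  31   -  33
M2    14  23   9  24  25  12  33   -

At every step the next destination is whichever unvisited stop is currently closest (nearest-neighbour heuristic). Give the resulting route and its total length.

From DC: distances to unvisited — P2=10, M4=12, M2=14, L9=21, P7=23, L1=25, N4=28. Nearest is P2 (10).
From P2: distances to unvisited — L1=15, L9=16, M4=19, M2=24, N4=26, P7=33. Nearest is L1 (15).
From L1: distances to unvisited — N4=11, M2=12, P7=18, M4=27, L9=31. Nearest is N4 (11).
From N4: distances to unvisited — M4=16, M2=23, L9=25, P7=29. Nearest is M4 (16).
From M4: distances to unvisited — L9=9, P7=17, M2=25. Nearest is L9 (9).
From L9: distances to unvisited — P7=26, M2=33. Nearest is P7 (26).
From P7: distances to unvisited — M2=9. Nearest is M2 (9).
Return M2→DC: 14.
Total = 10 + 15 + 11 + 16 + 9 + 26 + 9 + 14 = 110.

110 m along DC → P2 → L1 → N4 → M4 → L9 → P7 → M2 → DC.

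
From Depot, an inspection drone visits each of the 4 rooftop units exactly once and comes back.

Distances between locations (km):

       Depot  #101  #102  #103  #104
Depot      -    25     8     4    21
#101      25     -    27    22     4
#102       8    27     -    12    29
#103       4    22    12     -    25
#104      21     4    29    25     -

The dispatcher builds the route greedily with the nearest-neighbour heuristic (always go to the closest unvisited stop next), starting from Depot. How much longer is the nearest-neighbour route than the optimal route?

The nearest-neighbour route is 1 km longer than optimal.

From Depot: #103=4, #102=8, #104=21, #101=25 → choose #103 (4).
From #103: #102=12, #101=22, #104=25 → choose #102 (12).
From #102: #101=27, #104=29 → choose #101 (27).
From #101: #104=4 → choose #104 (4).
NN route Depot → #103 → #102 → #101 → #104 → Depot costs 68.
Optimal: Depot → #102 → #103 → #101 → #104 → Depot costs 67 (by enumerating all 12 distinct tours).
Excess = 68 − 67 = 1.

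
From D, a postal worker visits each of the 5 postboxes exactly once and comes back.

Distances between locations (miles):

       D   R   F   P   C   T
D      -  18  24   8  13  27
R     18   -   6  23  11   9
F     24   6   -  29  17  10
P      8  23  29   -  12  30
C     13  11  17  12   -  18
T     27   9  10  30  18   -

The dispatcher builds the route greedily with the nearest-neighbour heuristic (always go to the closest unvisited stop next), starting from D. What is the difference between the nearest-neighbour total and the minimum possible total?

From D: P=8, C=13, R=18, F=24, T=27 → choose P (8).
From P: C=12, R=23, F=29, T=30 → choose C (12).
From C: R=11, F=17, T=18 → choose R (11).
From R: F=6, T=9 → choose F (6).
From F: T=10 → choose T (10).
NN route D → P → C → R → F → T → D costs 74.
Optimal: D → R → F → T → C → P → D costs 72 (by enumerating all 60 distinct tours).
Excess = 74 − 72 = 2.

Excess over optimum: 2 miles.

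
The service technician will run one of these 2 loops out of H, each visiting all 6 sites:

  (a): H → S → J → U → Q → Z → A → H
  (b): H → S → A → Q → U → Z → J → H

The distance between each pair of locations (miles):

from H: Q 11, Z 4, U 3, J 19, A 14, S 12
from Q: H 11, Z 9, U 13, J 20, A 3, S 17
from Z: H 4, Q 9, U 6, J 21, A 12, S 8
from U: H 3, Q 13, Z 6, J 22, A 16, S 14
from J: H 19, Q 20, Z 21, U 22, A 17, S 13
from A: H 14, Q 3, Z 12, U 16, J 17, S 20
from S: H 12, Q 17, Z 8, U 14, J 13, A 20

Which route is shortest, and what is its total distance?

Shortest is (b), total 94 miles.

(a): 12 + 13 + 22 + 13 + 9 + 12 + 14 = 95
(b): 12 + 20 + 3 + 13 + 6 + 21 + 19 = 94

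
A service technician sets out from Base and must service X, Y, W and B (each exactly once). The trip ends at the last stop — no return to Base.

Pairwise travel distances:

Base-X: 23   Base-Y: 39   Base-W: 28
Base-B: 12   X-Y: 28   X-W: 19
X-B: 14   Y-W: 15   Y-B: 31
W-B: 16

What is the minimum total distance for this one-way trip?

There are 4! = 24 possible orderings.
Base→X→Y→W→B: 23+28+15+16 = 82
Base→X→Y→B→W: 23+28+31+16 = 98
Base→X→W→Y→B: 23+19+15+31 = 88
Base→X→W→B→Y: 23+19+16+31 = 89
Base→X→B→Y→W: 23+14+31+15 = 83
Base→X→B→W→Y: 23+14+16+15 = 68
Base→Y→X→W→B: 39+28+19+16 = 102
Base→Y→X→B→W: 39+28+14+16 = 97
Base→Y→W→X→B: 39+15+19+14 = 87
Base→Y→W→B→X: 39+15+16+14 = 84
Base→Y→B→X→W: 39+31+14+19 = 103
Base→Y→B→W→X: 39+31+16+19 = 105
Base→W→X→Y→B: 28+19+28+31 = 106
Base→W→X→B→Y: 28+19+14+31 = 92
… (10 more)
Base→B→X→W→Y: 12+14+19+15 = 60  ← best
The minimum is 60.
One shortest path: Base → B → X → W → Y.

60 — the minimum one-way total.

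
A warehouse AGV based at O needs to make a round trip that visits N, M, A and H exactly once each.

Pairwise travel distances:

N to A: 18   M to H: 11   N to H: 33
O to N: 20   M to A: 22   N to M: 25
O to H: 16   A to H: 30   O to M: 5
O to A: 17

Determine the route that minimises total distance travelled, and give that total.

With 4 stops there are 4!/2 = 12 distinct round trips (a route and its reverse cost the same).
O → N → M → A → H → O: 20+25+22+30+16 = 113
O → N → M → H → A → O: 20+25+11+30+17 = 103
O → N → A → M → H → O: 20+18+22+11+16 = 87
O → N → A → H → M → O: 20+18+30+11+5 = 84
O → N → H → M → A → O: 20+33+11+22+17 = 103
O → N → H → A → M → O: 20+33+30+22+5 = 110
O → M → N → A → H → O: 5+25+18+30+16 = 94
O → M → N → H → A → O: 5+25+33+30+17 = 110
O → M → A → N → H → O: 5+22+18+33+16 = 94
O → M → H → N → A → O: 5+11+33+18+17 = 84
O → A → N → M → H → O: 17+18+25+11+16 = 87
O → A → M → N → H → O: 17+22+25+33+16 = 113
The minimum is 84.
One optimal route: O → N → A → H → M → O (or its reverse).

Shortest round trip = 84.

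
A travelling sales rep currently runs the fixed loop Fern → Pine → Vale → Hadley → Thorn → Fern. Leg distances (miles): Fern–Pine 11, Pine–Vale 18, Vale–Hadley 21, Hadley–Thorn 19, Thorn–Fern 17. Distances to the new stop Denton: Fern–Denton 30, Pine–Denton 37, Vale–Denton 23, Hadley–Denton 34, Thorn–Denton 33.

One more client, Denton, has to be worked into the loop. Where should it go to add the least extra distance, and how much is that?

Insertion cost between consecutive stops i–j is d(i,Denton) + d(Denton,j) − d(i,j):
  between Fern and Pine: 30 + 37 − 11 = 56
  between Pine and Vale: 37 + 23 − 18 = 42
  between Vale and Hadley: 23 + 34 − 21 = 36
  between Hadley and Thorn: 34 + 33 − 19 = 48
  between Thorn and Fern: 33 + 30 − 17 = 46
Cheapest insertion is between Vale and Hadley, adding 36.
New total = 86 + 36 = 122.

+36 miles — insert Denton between Vale and Hadley.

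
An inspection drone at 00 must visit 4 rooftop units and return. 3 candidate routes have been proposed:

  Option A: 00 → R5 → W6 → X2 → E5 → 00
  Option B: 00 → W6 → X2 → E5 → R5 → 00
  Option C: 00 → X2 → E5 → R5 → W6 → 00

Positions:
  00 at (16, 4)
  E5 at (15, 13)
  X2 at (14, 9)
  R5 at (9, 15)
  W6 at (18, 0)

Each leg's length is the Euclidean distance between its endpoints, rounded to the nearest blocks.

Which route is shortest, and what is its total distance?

Option A: 13 + 17 + 10 + 4 + 9 = 53
Option B: 4 + 10 + 4 + 6 + 13 = 37
Option C: 5 + 4 + 6 + 17 + 4 = 36

36 blocks — Option C is the shortest.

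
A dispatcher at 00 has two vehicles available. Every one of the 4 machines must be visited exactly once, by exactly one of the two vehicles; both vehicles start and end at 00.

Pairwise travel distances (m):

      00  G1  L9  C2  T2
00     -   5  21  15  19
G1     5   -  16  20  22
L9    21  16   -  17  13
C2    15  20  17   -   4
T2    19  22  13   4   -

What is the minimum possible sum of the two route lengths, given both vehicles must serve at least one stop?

Try each way of splitting the stops between the two vehicles (each non-empty) and, for each split, find the best tour for each vehicle:
  {G1} + {L9, C2, T2}: 10 + 53 = 63
  {L9} + {G1, C2, T2}: 42 + 46 = 88
  {G1, L9} + {C2, T2}: 42 + 38 = 80
  {C2} + {G1, L9, T2}: 30 + 53 = 83
  {G1, C2} + {L9, T2}: 40 + 53 = 93
  {L9, C2} + {G1, T2}: 53 + 46 = 99
  … (7 splits in total)
Best: vehicle 1 00 → G1 → 00 = 10; vehicle 2 00 → L9 → T2 → C2 → 00 = 53; combined 63.

Minimum combined distance: 63 m.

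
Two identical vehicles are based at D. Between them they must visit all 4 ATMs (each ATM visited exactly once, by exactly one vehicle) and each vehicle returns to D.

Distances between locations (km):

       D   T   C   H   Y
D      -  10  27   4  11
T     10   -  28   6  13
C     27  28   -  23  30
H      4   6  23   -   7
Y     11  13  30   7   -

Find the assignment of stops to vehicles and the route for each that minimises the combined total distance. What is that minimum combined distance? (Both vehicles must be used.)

Minimum combined distance: 87 km.

Check every non-empty split of the stops between the two vehicles; for each half take its own optimal tour:
  {T} + {C, H, Y}: 20 + 68 = 88
  {C} + {T, H, Y}: 54 + 34 = 88
  {T, C} + {H, Y}: 65 + 22 = 87
  {H} + {T, C, Y}: 8 + 79 = 87
  {T, H} + {C, Y}: 20 + 68 = 88
  {C, H} + {T, Y}: 54 + 34 = 88
  … (7 splits in total)
Best: vehicle 1 D → T → C → D = 65; vehicle 2 D → H → Y → D = 22; combined 87.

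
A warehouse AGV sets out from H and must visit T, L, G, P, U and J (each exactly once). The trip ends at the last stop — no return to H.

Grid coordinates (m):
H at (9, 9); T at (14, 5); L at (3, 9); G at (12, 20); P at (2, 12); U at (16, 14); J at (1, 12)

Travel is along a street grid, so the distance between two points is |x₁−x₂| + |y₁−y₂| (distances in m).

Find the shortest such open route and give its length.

Shortest open route: 51 m.

There are 6! = 720 possible orderings.
H→T→L→G→P→U→J: 9+15+20+18+16+17 = 95
H→T→L→G→P→J→U: 9+15+20+18+1+17 = 80
H→T→L→G→U→P→J: 9+15+20+10+16+1 = 71
H→T→L→G→U→J→P: 9+15+20+10+17+1 = 72
H→T→L→G→J→P→U: 9+15+20+19+1+16 = 80
H→T→L→G→J→U→P: 9+15+20+19+17+16 = 96
H→T→L→P→G→U→J: 9+15+4+18+10+17 = 73
H→T→L→P→G→J→U: 9+15+4+18+19+17 = 82
… (712 more)
H→L→P→J→G→U→T: 6+4+1+19+10+11 = 51  ← best
The minimum is 51.
One shortest path: H → L → P → J → G → U → T.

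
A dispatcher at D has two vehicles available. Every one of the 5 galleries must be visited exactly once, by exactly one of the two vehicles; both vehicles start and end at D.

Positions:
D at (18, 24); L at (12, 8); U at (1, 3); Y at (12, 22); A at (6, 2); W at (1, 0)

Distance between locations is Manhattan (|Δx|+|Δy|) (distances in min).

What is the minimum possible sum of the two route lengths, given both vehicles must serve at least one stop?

98 min — the smallest possible combined total.

Try each way of splitting the stops between the two vehicles (each non-empty) and, for each split, find the best tour for each vehicle:
  {L} + {U, Y, A, W}: 44 + 82 = 126
  {U} + {L, Y, A, W}: 76 + 82 = 158
  {L, U} + {Y, A, W}: 76 + 82 = 158
  {Y} + {L, U, A, W}: 16 + 82 = 98
  {L, Y} + {U, A, W}: 44 + 82 = 126
  {U, Y} + {L, A, W}: 76 + 82 = 158
  … (15 splits in total)
Best: vehicle 1 D → Y → D = 16; vehicle 2 D → L → U → W → A → D = 82; combined 98.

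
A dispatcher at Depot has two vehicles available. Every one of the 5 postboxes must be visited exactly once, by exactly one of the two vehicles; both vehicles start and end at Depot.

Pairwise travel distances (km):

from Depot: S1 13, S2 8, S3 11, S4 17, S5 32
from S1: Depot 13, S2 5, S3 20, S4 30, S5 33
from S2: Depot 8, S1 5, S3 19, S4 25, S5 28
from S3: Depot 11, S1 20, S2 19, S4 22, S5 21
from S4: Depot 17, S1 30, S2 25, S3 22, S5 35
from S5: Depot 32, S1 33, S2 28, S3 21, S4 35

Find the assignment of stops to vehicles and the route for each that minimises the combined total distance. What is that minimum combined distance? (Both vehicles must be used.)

There are 2^4 − 1 = 15 ways to divide the 5 stops into two non-empty groups. For each, the best each vehicle can do is its own shortest tour through its group:
  {S1} + {S2, S3, S4, S5}: 26 + 96 = 122
  {S2} + {S1, S3, S4, S5}: 16 + 106 = 122
  {S1, S2} + {S3, S4, S5}: 26 + 84 = 110
  {S3} + {S1, S2, S4, S5}: 22 + 98 = 120
  {S1, S3} + {S2, S4, S5}: 44 + 88 = 132
  {S2, S3} + {S1, S4, S5}: 38 + 98 = 136
  … (15 splits in total)
Best: vehicle 1 Depot → S1 → S2 → Depot = 26; vehicle 2 Depot → S3 → S5 → S4 → Depot = 84; combined 110.

Minimum combined distance: 110 km.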